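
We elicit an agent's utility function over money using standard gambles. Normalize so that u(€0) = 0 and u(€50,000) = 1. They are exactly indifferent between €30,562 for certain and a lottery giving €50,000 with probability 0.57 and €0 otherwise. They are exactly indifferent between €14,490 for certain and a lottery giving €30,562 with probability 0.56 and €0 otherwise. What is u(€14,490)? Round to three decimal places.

0.319

From the first indifference, u(€30,562) = 0.57·u(€50,000) + 0.43·u(€0) = 0.57·1 + 0.43·0 = 0.57.
The second indifference gives u(€14,490) = 0.56·u(€30,562) + 0.44·u(€0) = 0.56·0.57 + 0.44·0.00 = 0.3192.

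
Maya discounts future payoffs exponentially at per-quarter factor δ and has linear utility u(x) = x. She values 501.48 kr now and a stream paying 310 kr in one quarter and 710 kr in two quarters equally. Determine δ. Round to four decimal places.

Present value of the stream is 310·δ + 710·δ². Indifference gives 310δ + 710δ² = 501.48.
Rearranged: 710δ² + 310δ − 501.48 = 0.
The positive root is δ = [−310 + √(310² + 4·710·501.48)] / (2·710) = (−310 + 1233.006)/1420 ≈ 0.6500.

δ ≈ 0.6500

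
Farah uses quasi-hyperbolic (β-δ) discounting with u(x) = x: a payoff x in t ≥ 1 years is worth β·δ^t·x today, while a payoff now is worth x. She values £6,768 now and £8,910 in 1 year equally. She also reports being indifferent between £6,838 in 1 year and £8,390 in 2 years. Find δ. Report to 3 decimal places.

The second indifference involves only future payoffs, so β cancels: β·δ^1·6838 = β·δ^2·8390, giving δ = 6838/8390 = 0.81502.

δ ≈ 0.815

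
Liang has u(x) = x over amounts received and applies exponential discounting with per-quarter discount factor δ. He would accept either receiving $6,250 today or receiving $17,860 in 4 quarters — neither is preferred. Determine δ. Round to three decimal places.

The payoff in 4 quarters is discounted by δ^4, so u(6250) = δ^4·u(17860) and δ^4 = u(6250)/u(17860).
With u(x) = x: δ^4 = 6250/17860 = 0.34994.
Taking the 4th root: δ = 0.34994^(1/4) ≈ 0.769.

δ ≈ 0.769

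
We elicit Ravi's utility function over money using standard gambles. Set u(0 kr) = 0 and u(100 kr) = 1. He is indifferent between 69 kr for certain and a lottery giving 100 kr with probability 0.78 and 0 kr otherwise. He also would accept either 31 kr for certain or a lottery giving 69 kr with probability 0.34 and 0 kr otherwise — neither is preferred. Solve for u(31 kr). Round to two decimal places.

From the first indifference, u(69 kr) = 0.78·u(100 kr) + 0.22·u(0 kr) = 0.78·1 + 0.22·0 = 0.78.
Chaining: u(31 kr) = 0.34·0.78 + 0.66·0.00 = 0.2652.

0.27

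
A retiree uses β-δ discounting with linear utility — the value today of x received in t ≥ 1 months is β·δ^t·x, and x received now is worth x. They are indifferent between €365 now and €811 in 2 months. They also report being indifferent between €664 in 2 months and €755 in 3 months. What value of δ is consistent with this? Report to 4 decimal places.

δ ≈ 0.8795

From the later pair, β·δ^2·664 = β·δ^3·755; dividing through, δ = 664/755 = 0.87947.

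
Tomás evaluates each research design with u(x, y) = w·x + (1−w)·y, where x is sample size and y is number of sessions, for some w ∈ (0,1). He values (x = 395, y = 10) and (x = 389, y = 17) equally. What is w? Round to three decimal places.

Equating utilities: w·395 + (1−w)·10 = w·389 + (1−w)·17.
w·(395−389) = (1−w)·(17−10), i.e. w·6 = (1−w)·7.
The marginal rate of substitution is 7/6, so w = 7/(6+7) = 0.538.

w = 0.538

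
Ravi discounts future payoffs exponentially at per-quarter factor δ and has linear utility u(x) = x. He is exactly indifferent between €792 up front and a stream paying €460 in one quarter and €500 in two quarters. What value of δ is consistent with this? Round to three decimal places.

δ ≈ 0.880

Present value of the stream is 460·δ + 500·δ². Indifference gives 460δ + 500δ² = 792.
Rearranged: 500δ² + 460δ − 792 = 0.
δ = (−460 + √(460² + 4·500·792)) / (2·500) = (−460 + √1795600.00) / 1000 ≈ 0.880.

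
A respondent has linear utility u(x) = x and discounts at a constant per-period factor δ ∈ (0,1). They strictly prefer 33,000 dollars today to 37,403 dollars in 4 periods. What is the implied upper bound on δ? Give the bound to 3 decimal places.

Comparing present values: 33000 > δ^4·37403.
Hence δ^4 < 33000/37403 = 0.88228, and x ↦ x^(1/4) is increasing on (0,∞).
δ < 0.88228^(1/4) = 0.969.

δ < 0.969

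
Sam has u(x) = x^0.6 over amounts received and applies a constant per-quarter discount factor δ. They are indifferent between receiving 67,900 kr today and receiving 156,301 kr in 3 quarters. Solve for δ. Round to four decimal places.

δ ≈ 0.8464

Indifference means u(67900) = δ^3 · u(156301), so δ^3 = u(67900)/u(156301).
Since u(x) = x^0.6, δ^3 = (67900/156301)^0.6 = 0.43442^0.6 = 0.60638.
Hence δ = (0.60638)^(1/3) = 0.846412.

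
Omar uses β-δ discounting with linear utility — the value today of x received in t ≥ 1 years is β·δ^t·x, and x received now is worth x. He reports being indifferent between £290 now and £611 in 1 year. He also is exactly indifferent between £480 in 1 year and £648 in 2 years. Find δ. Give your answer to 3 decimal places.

δ ≈ 0.741

The second indifference involves only future payoffs, so β cancels: β·δ^1·480 = β·δ^2·648, giving δ = 480/648 = 0.74074.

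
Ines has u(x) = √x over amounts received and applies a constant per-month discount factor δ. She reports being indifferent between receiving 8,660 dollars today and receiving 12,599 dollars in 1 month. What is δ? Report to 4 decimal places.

δ ≈ 0.8291

Equating discounted utilities: u(8660) = δ·u(12599) ⇒ δ = u(8660)/u(12599).
With u(x) = √x: δ = √8660/√12599 = √(8660/12599) = 0.82907.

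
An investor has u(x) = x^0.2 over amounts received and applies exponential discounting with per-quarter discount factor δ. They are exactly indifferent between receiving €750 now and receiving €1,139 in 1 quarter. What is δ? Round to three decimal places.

δ ≈ 0.920

Equating discounted utilities: u(750) = δ·u(1139) ⇒ δ = u(750)/u(1139).
Since u(x) = x^0.2, δ = (750/1139)^0.2 = 0.65847^0.2 = 0.91983.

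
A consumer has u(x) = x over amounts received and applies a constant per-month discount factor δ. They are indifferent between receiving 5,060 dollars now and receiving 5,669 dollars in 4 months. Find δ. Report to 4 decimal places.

δ ≈ 0.9720

Indifference means u(5060) = δ^4 · u(5669), so δ^4 = u(5060)/u(5669).
With u(x) = x: δ^4 = 5060/5669 = 0.89257.
Taking the 4th root: δ = 0.89257^(1/4) ≈ 0.9720.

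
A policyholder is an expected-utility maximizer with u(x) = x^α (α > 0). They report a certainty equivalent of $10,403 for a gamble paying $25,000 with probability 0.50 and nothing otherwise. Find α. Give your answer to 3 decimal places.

α ≈ 0.791

EU(lottery) = 0.50·25000^α + 0.50·0 = 0.50·25000^α.
Setting u(10403) equal to that: 10403^α = 0.50·25000^α ⇒ (10403/25000)^α = 0.50.
Take logs: α = ln 0.50 / ln(10403/25000) ≈ 0.79056.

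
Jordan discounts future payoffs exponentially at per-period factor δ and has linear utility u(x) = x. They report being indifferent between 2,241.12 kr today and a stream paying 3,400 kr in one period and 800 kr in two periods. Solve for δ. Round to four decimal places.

Present value of the stream is 3400·δ + 800·δ². Indifference gives 3400δ + 800δ² = 2241.12.
That is, 800δ² + 3400δ − 2241.12 = 0, a quadratic in δ.
By the quadratic formula (taking the positive root), δ = (−3400 + √18731584.00) / 1600 ≈ 0.5800.

δ ≈ 0.5800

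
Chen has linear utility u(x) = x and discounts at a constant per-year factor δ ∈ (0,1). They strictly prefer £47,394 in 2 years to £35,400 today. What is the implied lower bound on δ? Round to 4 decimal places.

Under u(x) = x this choice says 35400 < δ^2·47394.
Hence δ^2 > 35400/47394 = 0.74693, and x ↦ x^(1/2) is increasing on (0,∞).
δ > 0.74693^(1/2) = 0.8643.

δ > 0.8643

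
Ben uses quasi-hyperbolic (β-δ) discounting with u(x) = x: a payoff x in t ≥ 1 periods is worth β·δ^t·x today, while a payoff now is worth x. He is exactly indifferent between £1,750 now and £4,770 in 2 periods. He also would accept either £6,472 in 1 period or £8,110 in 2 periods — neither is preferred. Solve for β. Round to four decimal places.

β ≈ 0.5761

Both payoffs in the second observation are in the future, so β drops out: δ^1·6472 = δ^2·8110 ⇒ δ = 6472/8110 = 0.79803.
Substituting δ into 1750 = β·δ^2·4770: β = 1750/(3037.762) ≈ 0.5761.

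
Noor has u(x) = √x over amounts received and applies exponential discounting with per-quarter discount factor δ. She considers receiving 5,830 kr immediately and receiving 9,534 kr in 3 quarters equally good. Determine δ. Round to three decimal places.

δ ≈ 0.921

Equating discounted utilities: u(5830) = δ^3·u(9534) ⇒ δ^3 = u(5830)/u(9534).
Since u(x) = √x, δ^3 = √(5830/9534) = 0.78198.
Hence δ = (0.78198)^(1/3) = 0.92130.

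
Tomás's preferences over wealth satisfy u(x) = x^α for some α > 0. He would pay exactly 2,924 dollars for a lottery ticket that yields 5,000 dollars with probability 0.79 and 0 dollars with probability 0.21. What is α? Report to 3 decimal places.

α ≈ 0.439

EU(lottery) = 0.79·5000^α + 0.21·0 = 0.79·5000^α.
Equating: 2924^α = 0.79·5000^α, i.e. 0.5848^α = 0.79.
Taking logs: α·ln(2924/5000) = ln(0.79), so α = -0.235722 / -0.536485 ≈ 0.439.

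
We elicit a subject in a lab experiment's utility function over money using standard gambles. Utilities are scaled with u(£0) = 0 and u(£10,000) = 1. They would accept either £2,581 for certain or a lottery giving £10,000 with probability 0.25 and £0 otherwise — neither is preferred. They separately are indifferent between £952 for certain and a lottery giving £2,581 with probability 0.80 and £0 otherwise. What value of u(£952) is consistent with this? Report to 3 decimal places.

First, u(£2,581) = 0.25·u(£10,000) + 0.75·u(£0) = 0.25.
Chaining: u(£952) = 0.80·0.25 + 0.20·0.00 = 0.2000.

0.200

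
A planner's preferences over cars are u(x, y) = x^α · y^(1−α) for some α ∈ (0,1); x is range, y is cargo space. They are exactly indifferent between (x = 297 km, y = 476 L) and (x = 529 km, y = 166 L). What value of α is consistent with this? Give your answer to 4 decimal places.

The Cobb–Douglas utilities coincide, so 297^α·476^(1−α) = 529^α·166^(1−α).
(297/529)^α = (166/476)^(1−α); take logs: α·ln(297/529) = (1−α)·ln(166/476), i.e. α·-0.5772563 = (1−α)·-1.0534301.
So α/(1−α) = (-1.0534301)/(-0.5772563) = 1.8248915, and α = 1.8248915/2.8248915 ≈ 0.6460.

α ≈ 0.6460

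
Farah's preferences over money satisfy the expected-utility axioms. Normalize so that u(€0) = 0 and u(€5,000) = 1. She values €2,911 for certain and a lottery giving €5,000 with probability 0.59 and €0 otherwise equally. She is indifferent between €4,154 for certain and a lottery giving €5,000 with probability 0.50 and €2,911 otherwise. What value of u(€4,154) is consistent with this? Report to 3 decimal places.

From the first indifference, u(€2,911) = 0.59·u(€5,000) + 0.41·u(€0) = 0.59·1 + 0.41·0 = 0.59.
Chaining: u(€4,154) = 0.50·1.00 + 0.50·0.59 = 0.7950.

0.795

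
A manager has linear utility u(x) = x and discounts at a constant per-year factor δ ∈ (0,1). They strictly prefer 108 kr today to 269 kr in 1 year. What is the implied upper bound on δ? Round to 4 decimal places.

δ < 0.4015

The preference means 108 > δ·269.
So δ < 108/269 = 0.40149.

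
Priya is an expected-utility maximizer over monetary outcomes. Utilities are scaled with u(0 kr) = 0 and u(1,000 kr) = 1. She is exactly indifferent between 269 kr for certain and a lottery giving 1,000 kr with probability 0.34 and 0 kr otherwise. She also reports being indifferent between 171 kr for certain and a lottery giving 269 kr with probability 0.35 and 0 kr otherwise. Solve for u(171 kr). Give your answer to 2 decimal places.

From the first indifference, u(269 kr) = 0.34·u(1,000 kr) + 0.66·u(0 kr) = 0.34·1 + 0.66·0 = 0.34.
The second indifference gives u(171 kr) = 0.35·u(269 kr) + 0.65·u(0 kr) = 0.35·0.34 + 0.65·0.00 = 0.1190.

0.12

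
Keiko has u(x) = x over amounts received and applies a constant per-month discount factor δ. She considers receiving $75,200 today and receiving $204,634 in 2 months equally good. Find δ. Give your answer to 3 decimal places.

Indifference means u(75200) = δ^2 · u(204634), so δ^2 = u(75200)/u(204634).
With u(x) = x: δ^2 = 75200/204634 = 0.36749.
Hence δ = (0.36749)^(1/2) = 0.60621.

δ ≈ 0.606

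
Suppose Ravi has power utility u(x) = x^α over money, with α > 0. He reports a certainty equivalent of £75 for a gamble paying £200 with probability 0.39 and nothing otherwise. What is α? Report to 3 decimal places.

α ≈ 0.960

EU(lottery) = 0.39·200^α + 0.61·0 = 0.39·200^α.
Equating: 75^α = 0.39·200^α, i.e. 0.3750^α = 0.39.
Take logs: α = ln 0.39 / ln(75/200) ≈ 0.96001.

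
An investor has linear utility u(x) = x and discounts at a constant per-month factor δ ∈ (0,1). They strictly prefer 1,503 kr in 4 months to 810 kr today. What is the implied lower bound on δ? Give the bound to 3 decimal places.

δ > 0.857

Comparing present values: 810 < δ^4·1503.
Hence δ^4 > 810/1503 = 0.53892, and x ↦ x^(1/4) is increasing on (0,∞).
δ > 0.53892^(1/4) = 0.857.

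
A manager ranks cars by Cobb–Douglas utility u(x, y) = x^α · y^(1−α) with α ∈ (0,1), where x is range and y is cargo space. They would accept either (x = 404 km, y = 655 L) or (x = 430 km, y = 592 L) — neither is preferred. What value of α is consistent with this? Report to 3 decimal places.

α ≈ 0.619

Indifference: 404^α · 655^(1−α) = 430^α · 592^(1−α).
(404/430)^α = (592/655)^(1−α); take logs: α·ln(404/430) = (1−α)·ln(592/655), i.e. α·-0.062370 = (1−α)·-0.101129.
So α/(1−α) = (-0.101129)/(-0.062370) = 1.621437, and α = 1.621437/2.621437 ≈ 0.619.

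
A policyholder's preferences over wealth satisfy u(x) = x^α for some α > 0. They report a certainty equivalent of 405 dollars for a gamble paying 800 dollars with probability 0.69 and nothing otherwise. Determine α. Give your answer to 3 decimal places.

α ≈ 0.545

Since u(0) = 0, the lottery's EU is 0.69·800^α.
Setting u(405) equal to that: 405^α = 0.69·800^α ⇒ (405/800)^α = 0.69.
α = ln(0.69) / ln(405/800) = -0.371064/-0.680725 ≈ 0.545.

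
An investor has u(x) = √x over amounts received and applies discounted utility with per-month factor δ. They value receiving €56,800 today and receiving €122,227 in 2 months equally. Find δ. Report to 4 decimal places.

Indifference means u(56800) = δ^2 · u(122227), so δ^2 = u(56800)/u(122227).
Since u(x) = √x, δ^2 = √(56800/122227) = 0.68170.
So δ = 0.68170^(1/2) ≈ 0.8256.

δ ≈ 0.8256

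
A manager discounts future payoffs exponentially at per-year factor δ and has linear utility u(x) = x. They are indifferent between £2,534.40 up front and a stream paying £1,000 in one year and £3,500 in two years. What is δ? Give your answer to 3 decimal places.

δ ≈ 0.720

Present value of the stream is 1000·δ + 3500·δ². Indifference gives 1000δ + 3500δ² = 2534.40.
Rearranged: 3500δ² + 1000δ − 2534.40 = 0.
δ = (−1000 + √(1000² + 4·3500·2534.40)) / (2·3500) = (−1000 + √36481600.00) / 7000 ≈ 0.720.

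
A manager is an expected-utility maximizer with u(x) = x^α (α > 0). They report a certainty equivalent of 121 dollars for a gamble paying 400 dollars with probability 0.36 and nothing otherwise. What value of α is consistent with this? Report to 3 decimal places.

The lottery's expected utility is 0.36·u(400) + 0.64·u(0) = 0.36·400^α (since u(0) = 0 for α > 0).
Equating: 121^α = 0.36·400^α, i.e. 0.3025^α = 0.36.
Take logs: α = ln 0.36 / ln(121/400) ≈ 0.85446.

α ≈ 0.854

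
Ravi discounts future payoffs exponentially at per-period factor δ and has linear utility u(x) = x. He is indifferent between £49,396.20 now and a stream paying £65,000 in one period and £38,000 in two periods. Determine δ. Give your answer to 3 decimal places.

δ ≈ 0.570

Equating present values: 49396.20 = 65000δ + 38000δ².
Rearranged: 38000δ² + 65000δ − 49396.20 = 0.
δ = (−65000 + √(65000² + 4·38000·49396.20)) / (2·38000) = (−65000 + √11733222400.00) / 76000 ≈ 0.570.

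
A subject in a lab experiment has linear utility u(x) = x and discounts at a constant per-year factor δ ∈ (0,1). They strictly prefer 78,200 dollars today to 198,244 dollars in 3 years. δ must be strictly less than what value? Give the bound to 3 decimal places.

Under u(x) = x this choice says 78200 > δ^3·198244.
Dividing by 198244: δ^3 < 0.39446. Both sides are positive, so the cube root keeps the direction.
δ < 0.39446^(1/3) = 0.733.

δ < 0.733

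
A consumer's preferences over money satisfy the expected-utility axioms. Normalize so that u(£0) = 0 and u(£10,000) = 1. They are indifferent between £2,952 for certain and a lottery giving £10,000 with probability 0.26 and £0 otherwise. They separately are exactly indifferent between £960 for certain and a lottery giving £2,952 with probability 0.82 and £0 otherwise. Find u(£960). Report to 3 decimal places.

First, u(£2,952) = 0.26·u(£10,000) + 0.74·u(£0) = 0.26.
The second indifference gives u(£960) = 0.82·u(£2,952) + 0.18·u(£0) = 0.82·0.26 + 0.18·0.00 = 0.2132.

0.213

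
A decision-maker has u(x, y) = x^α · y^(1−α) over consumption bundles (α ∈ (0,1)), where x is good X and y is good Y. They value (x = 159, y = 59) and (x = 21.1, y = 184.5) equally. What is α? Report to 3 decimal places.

α ≈ 0.361

Indifference: 159^α · 59^(1−α) = 21.1^α · 184.5^(1−α).
Taking logs: α·ln 159 + (1−α)·ln 59 = α·ln 21.1 + (1−α)·ln 184.5, i.e. α·2.019631 = (1−α)·1.140112.
With A = 2.019631 and B = 1.140112: α·A = (1−α)·B, so α = B/(A+B) = 1.140112/3.159743 ≈ 0.361.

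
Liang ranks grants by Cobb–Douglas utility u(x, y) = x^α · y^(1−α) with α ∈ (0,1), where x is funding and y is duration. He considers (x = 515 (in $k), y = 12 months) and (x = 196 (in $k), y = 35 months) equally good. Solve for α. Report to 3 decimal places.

Set the two utilities equal: 515^α·12^(1−α) = 196^α·35^(1−α).
Taking logs: α·ln 515 + (1−α)·ln 12 = α·ln 196 + (1−α)·ln 35, i.e. α·0.966052 = (1−α)·1.070441.
Thus α·(2.036493) = 1.070441, so α = 1.070441/2.036493 ≈ 0.526.

α ≈ 0.526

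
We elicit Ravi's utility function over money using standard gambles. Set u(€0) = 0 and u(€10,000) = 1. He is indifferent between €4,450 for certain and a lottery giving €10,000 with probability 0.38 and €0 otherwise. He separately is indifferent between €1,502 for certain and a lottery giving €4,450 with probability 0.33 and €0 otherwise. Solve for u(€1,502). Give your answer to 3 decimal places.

First, u(€4,450) = 0.38·u(€10,000) + 0.62·u(€0) = 0.38.
Chaining: u(€1,502) = 0.33·0.38 + 0.67·0.00 = 0.1254.

0.125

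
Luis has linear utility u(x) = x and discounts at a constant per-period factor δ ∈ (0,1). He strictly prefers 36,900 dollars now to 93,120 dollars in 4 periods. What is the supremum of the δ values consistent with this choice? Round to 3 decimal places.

Comparing present values: 36900 > δ^4·93120.
So δ^4 < 36900/93120 = 0.39626; taking the 4th root of both positive sides preserves the inequality.
δ < (36900/93120)^(1/4) ≈ 0.793.

δ < 0.793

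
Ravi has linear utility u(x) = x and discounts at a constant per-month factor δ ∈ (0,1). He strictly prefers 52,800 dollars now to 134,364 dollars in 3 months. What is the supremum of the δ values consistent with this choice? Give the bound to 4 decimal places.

Under u(x) = x this choice says 52800 > δ^3·134364.
So δ^3 < 52800/134364 = 0.39296; taking the cube root of both positive sides preserves the inequality.
δ < 0.39296^(1/3) = 0.7325.

δ < 0.7325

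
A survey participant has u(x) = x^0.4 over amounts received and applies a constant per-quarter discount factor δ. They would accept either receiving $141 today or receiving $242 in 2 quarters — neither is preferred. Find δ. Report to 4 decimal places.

The payoff in 2 quarters is discounted by δ^2, so u(141) = δ^2·u(242) and δ^2 = u(141)/u(242).
With u(x) = x^0.4: δ^2 = 141^0.4/242^0.4 = (141/242)^0.4 = 0.80568.
Hence δ = (0.80568)^(1/2) = 0.897596.

δ ≈ 0.8976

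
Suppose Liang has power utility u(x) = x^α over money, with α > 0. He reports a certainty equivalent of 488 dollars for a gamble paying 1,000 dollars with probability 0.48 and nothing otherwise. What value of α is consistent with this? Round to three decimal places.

α ≈ 1.023

EU(lottery) = 0.48·1000^α + 0.52·0 = 0.48·1000^α.
Equating: 488^α = 0.48·1000^α, i.e. 0.4880^α = 0.48.
Taking logs: α·ln(488/1000) = ln(0.48), so α = -0.733969 / -0.717440 ≈ 1.023.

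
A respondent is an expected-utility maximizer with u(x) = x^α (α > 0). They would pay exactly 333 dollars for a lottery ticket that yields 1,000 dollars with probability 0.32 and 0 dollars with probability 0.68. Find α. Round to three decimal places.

α ≈ 1.036

Since u(0) = 0, the lottery's EU is 0.32·1000^α.
Equating: 333^α = 0.32·1000^α, i.e. 0.3330^α = 0.32.
α = ln(0.32) / ln(333/1000) = -1.139434/-1.099613 ≈ 1.036.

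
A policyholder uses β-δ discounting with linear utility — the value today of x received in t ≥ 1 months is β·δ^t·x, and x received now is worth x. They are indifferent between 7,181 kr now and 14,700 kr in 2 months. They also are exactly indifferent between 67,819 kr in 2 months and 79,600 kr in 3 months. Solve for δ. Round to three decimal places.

δ ≈ 0.852

The second indifference involves only future payoffs, so β cancels: β·δ^2·67819 = β·δ^3·79600, giving δ = 67819/79600 = 0.85200.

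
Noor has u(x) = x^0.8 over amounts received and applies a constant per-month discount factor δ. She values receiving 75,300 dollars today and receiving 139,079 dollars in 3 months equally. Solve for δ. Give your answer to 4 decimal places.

δ ≈ 0.8491

Equating discounted utilities: u(75300) = δ^3·u(139079) ⇒ δ^3 = u(75300)/u(139079).
Since u(x) = x^0.8, δ^3 = (75300/139079)^0.8 = 0.54142^0.8 = 0.61211.
Hence δ = (0.61211)^(1/3) = 0.849068.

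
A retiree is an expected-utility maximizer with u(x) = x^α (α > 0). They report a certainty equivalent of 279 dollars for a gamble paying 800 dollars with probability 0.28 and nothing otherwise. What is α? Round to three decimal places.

α ≈ 1.208

The lottery's expected utility is 0.28·u(800) + 0.72·u(0) = 0.28·800^α (since u(0) = 0 for α > 0).
Equating: 279^α = 0.28·800^α, i.e. 0.3488^α = 0.28.
Take logs: α = ln 0.28 / ln(279/800) ≈ 1.20844.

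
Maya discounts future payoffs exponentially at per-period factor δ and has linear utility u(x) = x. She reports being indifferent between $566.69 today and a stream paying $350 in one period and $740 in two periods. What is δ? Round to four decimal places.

δ ≈ 0.6700

The stream is worth 350δ + 740δ² today, so 350δ + 740δ² = 566.69.
So 740δ² + 350δ − 566.69 = 0.
By the quadratic formula (taking the positive root), δ = (−350 + √1799902.40) / 1480 ≈ 0.6700.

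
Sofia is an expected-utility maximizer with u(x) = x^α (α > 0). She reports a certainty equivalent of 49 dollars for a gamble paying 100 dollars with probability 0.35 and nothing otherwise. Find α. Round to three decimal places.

α ≈ 1.472

Since u(0) = 0, the lottery's EU is 0.35·100^α.
Indifference: 49^α = 0.35·100^α, so (49/100)^α = 0.35.
Taking logs: α·ln(49/100) = ln(0.35), so α = -1.049822 / -0.713350 ≈ 1.472.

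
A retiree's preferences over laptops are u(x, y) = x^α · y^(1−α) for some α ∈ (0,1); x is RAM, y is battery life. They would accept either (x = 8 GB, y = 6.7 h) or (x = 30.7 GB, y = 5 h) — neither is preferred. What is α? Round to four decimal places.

α ≈ 0.1787

Indifference: 8^α · 6.7^(1−α) = 30.7^α · 5^(1−α).
Taking logs: α·ln 8 + (1−α)·ln 6.7 = α·ln 30.7 + (1−α)·ln 5, i.e. α·-1.3448211 = (1−α)·-0.2926696.
With A = -1.3448211 and B = -0.2926696: α·A = (1−α)·B, so α = B/(A+B) = -0.2926696/-1.6374907 ≈ 0.1787.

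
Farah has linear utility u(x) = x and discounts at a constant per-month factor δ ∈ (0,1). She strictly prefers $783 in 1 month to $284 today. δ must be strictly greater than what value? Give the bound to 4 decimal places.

δ > 0.3627

The preference means 284 < δ·783.
So δ > 284/783 = 0.36271.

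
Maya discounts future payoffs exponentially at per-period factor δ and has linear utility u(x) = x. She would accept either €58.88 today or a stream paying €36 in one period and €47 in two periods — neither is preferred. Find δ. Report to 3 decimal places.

δ ≈ 0.800

Present value of the stream is 36·δ + 47·δ². Indifference gives 36δ + 47δ² = 58.88.
Rearranged: 47δ² + 36δ − 58.88 = 0.
By the quadratic formula (taking the positive root), δ = (−36 + √12365.44) / 94 ≈ 0.800.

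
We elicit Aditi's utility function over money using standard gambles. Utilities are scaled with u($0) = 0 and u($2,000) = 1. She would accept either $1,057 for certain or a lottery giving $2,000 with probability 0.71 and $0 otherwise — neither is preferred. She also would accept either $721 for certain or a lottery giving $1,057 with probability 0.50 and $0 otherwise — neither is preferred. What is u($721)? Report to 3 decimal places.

From the first indifference, u($1,057) = 0.71·u($2,000) + 0.29·u($0) = 0.71·1 + 0.29·0 = 0.71.
The second indifference gives u($721) = 0.50·u($1,057) + 0.50·u($0) = 0.50·0.71 + 0.50·0.00 = 0.3550.

0.355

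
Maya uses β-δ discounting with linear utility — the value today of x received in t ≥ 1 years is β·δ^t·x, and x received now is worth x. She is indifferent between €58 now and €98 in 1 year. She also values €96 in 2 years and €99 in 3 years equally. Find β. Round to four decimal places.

From the later pair, β·δ^2·96 = β·δ^3·99; dividing through, δ = 96/99 = 0.96970.
The first indifference: 58 = β·δ·98, so β = 58/(δ·98) = 58/(0.96970·98) ≈ 0.6103.

β ≈ 0.6103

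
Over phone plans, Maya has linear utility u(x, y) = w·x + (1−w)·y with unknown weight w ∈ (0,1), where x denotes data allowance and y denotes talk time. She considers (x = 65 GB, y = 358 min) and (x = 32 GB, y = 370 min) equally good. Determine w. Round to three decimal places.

w = 0.267

Equating utilities: w·65 + (1−w)·358 = w·32 + (1−w)·370.
w·(65−32) = (1−w)·(370−358), i.e. w·33 = (1−w)·12.
So w/(1−w) = 12/33 = 0.3636, giving w = 12/(33+12) = 0.267.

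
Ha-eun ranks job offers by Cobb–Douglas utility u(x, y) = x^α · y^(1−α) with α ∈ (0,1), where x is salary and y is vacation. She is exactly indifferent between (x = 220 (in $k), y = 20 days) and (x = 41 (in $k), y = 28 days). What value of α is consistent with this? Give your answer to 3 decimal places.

The Cobb–Douglas utilities coincide, so 220^α·20^(1−α) = 41^α·28^(1−α).
(220/41)^α = (28/20)^(1−α); take logs: α·ln(220/41) = (1−α)·ln(28/20), i.e. α·1.680055 = (1−α)·0.336472.
Thus α·(2.016527) = 0.336472, so α = 0.336472/2.016527 ≈ 0.167.

α ≈ 0.167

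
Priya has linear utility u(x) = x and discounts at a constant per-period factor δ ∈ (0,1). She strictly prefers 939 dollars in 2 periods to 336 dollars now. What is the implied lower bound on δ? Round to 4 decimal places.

δ > 0.5982

Under u(x) = x this choice says 336 < δ^2·939.
Dividing by 939: δ^2 > 0.35783. Both sides are positive, so the square root keeps the direction.
δ > 0.35783^(1/2) = 0.5982.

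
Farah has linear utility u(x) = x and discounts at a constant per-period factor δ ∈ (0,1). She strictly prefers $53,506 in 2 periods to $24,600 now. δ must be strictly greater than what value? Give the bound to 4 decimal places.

Under u(x) = x this choice says 24600 < δ^2·53506.
So δ^2 > 24600/53506 = 0.45976; taking the square root of both positive sides preserves the inequality.
δ > (24600/53506)^(1/2) ≈ 0.6781.

δ > 0.6781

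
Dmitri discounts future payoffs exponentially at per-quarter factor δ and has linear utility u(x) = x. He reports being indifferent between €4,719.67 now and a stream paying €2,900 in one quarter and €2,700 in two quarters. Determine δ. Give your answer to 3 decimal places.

δ ≈ 0.890

Equating present values: 4719.67 = 2900δ + 2700δ².
That is, 2700δ² + 2900δ − 4719.67 = 0, a quadratic in δ.
δ = (−2900 + √(2900² + 4·2700·4719.67)) / (2·2700) = (−2900 + √59382436.00) / 5400 ≈ 0.890.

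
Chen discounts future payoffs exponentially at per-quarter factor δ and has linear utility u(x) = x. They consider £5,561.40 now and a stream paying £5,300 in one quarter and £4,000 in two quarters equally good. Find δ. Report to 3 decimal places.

δ ≈ 0.690

Equating present values: 5561.40 = 5300δ + 4000δ².
So 4000δ² + 5300δ − 5561.40 = 0.
By the quadratic formula (taking the positive root), δ = (−5300 + √117072400.00) / 8000 ≈ 0.690.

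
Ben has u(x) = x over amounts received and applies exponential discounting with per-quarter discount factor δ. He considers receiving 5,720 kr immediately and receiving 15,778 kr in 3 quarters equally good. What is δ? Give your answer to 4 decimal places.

The payoff in 3 quarters is discounted by δ^3, so u(5720) = δ^3·u(15778) and δ^3 = u(5720)/u(15778).
With u(x) = x: δ^3 = 5720/15778 = 0.36253.
Taking the cube root: δ = 0.36253^(1/3) ≈ 0.7130.

δ ≈ 0.7130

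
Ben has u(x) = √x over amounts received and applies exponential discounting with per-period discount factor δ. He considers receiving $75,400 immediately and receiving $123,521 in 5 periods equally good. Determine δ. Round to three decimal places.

δ ≈ 0.952

Equating discounted utilities: u(75400) = δ^5·u(123521) ⇒ δ^5 = u(75400)/u(123521).
With u(x) = √x: δ^5 = √75400/√123521 = √(75400/123521) = 0.78130.
Taking the 5th root: δ = 0.78130^(1/5) ≈ 0.952.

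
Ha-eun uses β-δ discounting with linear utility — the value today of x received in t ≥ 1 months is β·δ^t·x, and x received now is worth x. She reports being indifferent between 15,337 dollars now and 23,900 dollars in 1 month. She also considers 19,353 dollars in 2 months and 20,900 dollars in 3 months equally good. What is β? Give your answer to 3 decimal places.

From the later pair, β·δ^2·19353 = β·δ^3·20900; dividing through, δ = 19353/20900 = 0.92598.
Substituting δ into 15337 = β·δ·23900: β = 15337/(22130.943) ≈ 0.693.

β ≈ 0.693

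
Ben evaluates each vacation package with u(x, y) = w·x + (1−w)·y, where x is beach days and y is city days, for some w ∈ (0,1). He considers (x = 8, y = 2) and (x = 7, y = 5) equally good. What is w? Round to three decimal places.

w = 0.750

u(8,2) = u(7,5) means w·8 + (1−w)·2 = w·7 + (1−w)·5.
w·(8−7) = (1−w)·(5−2), i.e. w·1 = (1−w)·3.
Hence w = 3/(1+3) = 3/4 = 0.750.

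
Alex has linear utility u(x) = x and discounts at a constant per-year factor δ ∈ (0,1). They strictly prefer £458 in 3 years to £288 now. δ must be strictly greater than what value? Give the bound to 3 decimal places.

δ > 0.857

The preference means 288 < δ^3·458.
Dividing by 458: δ^3 > 0.62882. Both sides are positive, so the cube root keeps the direction.
δ > 0.62882^(1/3) = 0.857.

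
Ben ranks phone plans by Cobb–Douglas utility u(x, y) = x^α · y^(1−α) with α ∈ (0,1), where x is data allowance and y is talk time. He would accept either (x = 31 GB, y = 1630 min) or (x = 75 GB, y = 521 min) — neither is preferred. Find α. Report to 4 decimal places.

Indifference: 31^α · 1630^(1−α) = 75^α · 521^(1−α).
Rearrange to (31/75)^α = (521/1630)^(1−α) and take logs: α·-0.8835009 = (1−α)·-1.1405853.
With A = -0.8835009 and B = -1.1405853: α·A = (1−α)·B, so α = B/(A+B) = -1.1405853/-2.0240862 ≈ 0.5635.

α ≈ 0.5635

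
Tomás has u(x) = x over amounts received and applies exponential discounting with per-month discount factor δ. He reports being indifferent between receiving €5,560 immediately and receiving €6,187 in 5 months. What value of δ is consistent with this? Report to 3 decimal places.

δ ≈ 0.979

Indifference means u(5560) = δ^5 · u(6187), so δ^5 = u(5560)/u(6187).
With u(x) = x: δ^5 = 5560/6187 = 0.89866.
So δ = 0.89866^(1/5) ≈ 0.979.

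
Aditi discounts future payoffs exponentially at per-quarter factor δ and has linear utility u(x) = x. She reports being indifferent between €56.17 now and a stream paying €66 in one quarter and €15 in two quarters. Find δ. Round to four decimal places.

Equating present values: 56.17 = 66δ + 15δ².
That is, 15δ² + 66δ − 56.17 = 0, a quadratic in δ.
By the quadratic formula (taking the positive root), δ = (−66 + √7726.20) / 30 ≈ 0.7300.

δ ≈ 0.7300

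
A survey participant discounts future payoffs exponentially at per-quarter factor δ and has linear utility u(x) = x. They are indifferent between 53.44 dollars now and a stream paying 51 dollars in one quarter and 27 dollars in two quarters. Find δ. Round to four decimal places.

Equating present values: 53.44 = 51δ + 27δ².
So 27δ² + 51δ − 53.44 = 0.
δ = (−51 + √(51² + 4·27·53.44)) / (2·27) = (−51 + √8372.52) / 54 ≈ 0.7500.

δ ≈ 0.7500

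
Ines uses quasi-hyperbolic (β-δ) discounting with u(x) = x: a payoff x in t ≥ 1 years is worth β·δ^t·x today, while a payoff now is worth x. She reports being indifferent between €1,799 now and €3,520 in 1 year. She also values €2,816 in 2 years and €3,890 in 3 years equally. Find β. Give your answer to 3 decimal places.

From the later pair, β·δ^2·2816 = β·δ^3·3890; dividing through, δ = 2816/3890 = 0.72391.
Substituting δ into 1799 = β·δ·3520: β = 1799/(2548.154) ≈ 0.706.

β ≈ 0.706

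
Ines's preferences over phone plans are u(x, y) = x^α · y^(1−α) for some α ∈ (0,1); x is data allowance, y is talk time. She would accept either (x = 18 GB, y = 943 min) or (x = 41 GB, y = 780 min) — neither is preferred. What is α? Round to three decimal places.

Set the two utilities equal: 18^α·943^(1−α) = 41^α·780^(1−α).
Taking logs: α·ln 18 + (1−α)·ln 943 = α·ln 41 + (1−α)·ln 780, i.e. α·-0.823200 = (1−α)·-0.189772.
Thus α·(-1.012972) = -0.189772, so α = -0.189772/-1.012972 ≈ 0.187.

α ≈ 0.187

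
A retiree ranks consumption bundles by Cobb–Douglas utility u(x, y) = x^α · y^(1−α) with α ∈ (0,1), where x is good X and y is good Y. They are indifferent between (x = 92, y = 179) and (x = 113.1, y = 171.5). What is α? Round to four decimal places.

The Cobb–Douglas utilities coincide, so 92^α·179^(1−α) = 113.1^α·171.5^(1−α).
Taking logs: α·ln 92 + (1−α)·ln 179 = α·ln 113.1 + (1−α)·ln 171.5, i.e. α·-0.2064838 = (1−α)·-0.0428025.
So α/(1−α) = (-0.0428025)/(-0.2064838) = 0.2072923, and α = 0.2072923/1.2072923 ≈ 0.1717.

α ≈ 0.1717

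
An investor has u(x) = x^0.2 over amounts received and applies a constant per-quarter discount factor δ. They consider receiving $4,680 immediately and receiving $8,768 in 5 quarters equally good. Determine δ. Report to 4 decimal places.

Indifference means u(4680) = δ^5 · u(8768), so δ^5 = u(4680)/u(8768).
Since u(x) = x^0.2, δ^5 = (4680/8768)^0.2 = 0.53376^0.2 = 0.88200.
Taking the 5th root: δ = 0.88200^(1/5) ≈ 0.9752.

δ ≈ 0.9752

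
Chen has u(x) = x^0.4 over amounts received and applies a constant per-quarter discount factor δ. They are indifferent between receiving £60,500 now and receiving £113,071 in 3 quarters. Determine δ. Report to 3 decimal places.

δ ≈ 0.920

Equating discounted utilities: u(60500) = δ^3·u(113071) ⇒ δ^3 = u(60500)/u(113071).
Since u(x) = x^0.4, δ^3 = (60500/113071)^0.4 = 0.53506^0.4 = 0.77868.
So δ = 0.77868^(1/3) ≈ 0.920.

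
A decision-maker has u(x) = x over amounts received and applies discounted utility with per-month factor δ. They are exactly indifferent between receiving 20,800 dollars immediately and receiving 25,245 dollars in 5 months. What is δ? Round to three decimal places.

δ ≈ 0.962

Equating discounted utilities: u(20800) = δ^5·u(25245) ⇒ δ^5 = u(20800)/u(25245).
With u(x) = x: δ^5 = 20800/25245 = 0.82393.
So δ = 0.82393^(1/5) ≈ 0.962.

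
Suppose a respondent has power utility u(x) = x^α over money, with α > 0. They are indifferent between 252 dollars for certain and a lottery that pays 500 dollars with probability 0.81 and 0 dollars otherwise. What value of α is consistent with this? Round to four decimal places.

EU(lottery) = 0.81·500^α + 0.19·0 = 0.81·500^α.
Setting u(252) equal to that: 252^α = 0.81·500^α ⇒ (252/500)^α = 0.81.
Take logs: α = ln 0.81 / ln(252/500) ≈ 0.307542.

α ≈ 0.3075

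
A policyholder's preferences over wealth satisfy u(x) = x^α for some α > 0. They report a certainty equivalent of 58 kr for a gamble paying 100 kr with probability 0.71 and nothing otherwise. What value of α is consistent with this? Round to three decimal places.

α ≈ 0.629

Since u(0) = 0, the lottery's EU is 0.71·100^α.
Indifference: 58^α = 0.71·100^α, so (58/100)^α = 0.71.
Taking logs: α·ln(58/100) = ln(0.71), so α = -0.342490 / -0.544727 ≈ 0.629.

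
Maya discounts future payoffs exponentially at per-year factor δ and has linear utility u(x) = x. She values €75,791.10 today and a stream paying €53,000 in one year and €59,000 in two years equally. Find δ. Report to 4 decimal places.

δ ≈ 0.7700

Equating present values: 75791.10 = 53000δ + 59000δ².
So 59000δ² + 53000δ − 75791.10 = 0.
δ = (−53000 + √(53000² + 4·59000·75791.10)) / (2·59000) = (−53000 + √20695699600.00) / 118000 ≈ 0.7700.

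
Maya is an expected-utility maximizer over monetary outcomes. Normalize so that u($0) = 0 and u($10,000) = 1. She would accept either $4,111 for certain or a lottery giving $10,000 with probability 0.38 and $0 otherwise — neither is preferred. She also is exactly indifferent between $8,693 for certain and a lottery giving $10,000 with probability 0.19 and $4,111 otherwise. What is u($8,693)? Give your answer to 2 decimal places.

0.50

From the first indifference, u($4,111) = 0.38·u($10,000) + 0.62·u($0) = 0.38·1 + 0.62·0 = 0.38.
Chaining: u($8,693) = 0.19·1.00 + 0.81·0.38 = 0.4978.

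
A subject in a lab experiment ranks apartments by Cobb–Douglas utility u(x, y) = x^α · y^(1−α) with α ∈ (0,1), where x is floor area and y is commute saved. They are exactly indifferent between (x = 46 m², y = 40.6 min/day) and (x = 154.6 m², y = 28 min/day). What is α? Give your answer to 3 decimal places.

Indifference: 46^α · 40.6^(1−α) = 154.6^α · 28^(1−α).
Taking logs: α·ln 46 + (1−α)·ln 40.6 = α·ln 154.6 + (1−α)·ln 28, i.e. α·-1.212200 = (1−α)·-0.371564.
Thus α·(-1.583764) = -0.371564, so α = -0.371564/-1.583764 ≈ 0.235.

α ≈ 0.235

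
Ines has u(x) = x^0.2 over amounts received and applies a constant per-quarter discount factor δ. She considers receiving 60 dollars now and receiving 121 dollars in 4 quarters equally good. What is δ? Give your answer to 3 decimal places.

δ ≈ 0.966

Equating discounted utilities: u(60) = δ^4·u(121) ⇒ δ^4 = u(60)/u(121).
With u(x) = x^0.2: δ^4 = 60^0.2/121^0.2 = (60/121)^0.2 = 0.86911.
Hence δ = (0.86911)^(1/4) = 0.96554.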